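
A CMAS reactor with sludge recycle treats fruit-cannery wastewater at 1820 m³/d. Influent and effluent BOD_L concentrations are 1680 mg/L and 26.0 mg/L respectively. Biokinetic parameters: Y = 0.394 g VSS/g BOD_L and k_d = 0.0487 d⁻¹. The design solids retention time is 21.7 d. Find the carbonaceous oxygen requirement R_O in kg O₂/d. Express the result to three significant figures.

R_O ≈ 2190 kg O₂/d

Correct the yield for decay: Y_obs = Y/(1 + k_d θ_c) = 0.394 / (1 + 0.0487 × 21.7) = 0.394 / 2.057 = 0.1916.
ΔS = 1680 − 26.0 = 1654 mg/L, so the substrate removal rate is 1820 × 1654/1000 = 3010 kg BOD_L/d.
P_X = Y_obs·Q·(S₀ − S) = 0.1916 × 3010 = 576.7 kg VSS/d.
R_O = Q·(S₀ − S) − 1.42·P_X = 3010 − 1.42 × 576.7 = 2191 kg O₂/d.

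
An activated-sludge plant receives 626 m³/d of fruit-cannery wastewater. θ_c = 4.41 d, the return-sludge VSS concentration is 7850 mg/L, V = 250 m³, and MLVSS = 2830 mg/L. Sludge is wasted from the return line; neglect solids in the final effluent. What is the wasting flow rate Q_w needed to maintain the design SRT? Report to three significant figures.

Q_w = (V·X)/(θ_c X_r) = 250.0 × 2830 / (4.41 × 7850) = 20.44 m³/d.

Q_w ≈ 20.4 m³/d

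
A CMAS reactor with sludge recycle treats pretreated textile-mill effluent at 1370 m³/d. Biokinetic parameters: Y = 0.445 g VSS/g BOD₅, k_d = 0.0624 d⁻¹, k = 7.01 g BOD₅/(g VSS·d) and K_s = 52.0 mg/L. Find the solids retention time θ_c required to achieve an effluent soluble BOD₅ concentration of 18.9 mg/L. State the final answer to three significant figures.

At the target effluent, Y k S/(K_s+S) = 0.445×7.01×18.9/70.90 = 0.8316 d⁻¹.
θ_c = 1/(μ − k_d) = 1/(0.8316 − 0.0624) = 1/0.7692 = 1.300 d.

θ_c ≈ 1.30 d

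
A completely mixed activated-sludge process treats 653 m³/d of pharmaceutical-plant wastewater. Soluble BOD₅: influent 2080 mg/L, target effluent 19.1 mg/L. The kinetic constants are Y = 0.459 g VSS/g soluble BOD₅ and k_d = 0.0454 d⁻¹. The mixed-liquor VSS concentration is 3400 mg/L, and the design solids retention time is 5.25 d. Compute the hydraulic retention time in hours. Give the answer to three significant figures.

Steady-state biomass mass balance: V·X·(1 + k_d·θ_c) = Y·Q·(S₀ − S)·θ_c, so V = 0.459 × 653 × (2080 − 19.1) × 5.25 / [3400 × (1 + 0.0454 × 5.25)] = 3.24×10^6 / 4210 = 770.2 m³.
Hydraulic retention time τ = V/Q = 770.2 / 653 = 1.180 d = 28.31 h.

τ ≈ 28.3 h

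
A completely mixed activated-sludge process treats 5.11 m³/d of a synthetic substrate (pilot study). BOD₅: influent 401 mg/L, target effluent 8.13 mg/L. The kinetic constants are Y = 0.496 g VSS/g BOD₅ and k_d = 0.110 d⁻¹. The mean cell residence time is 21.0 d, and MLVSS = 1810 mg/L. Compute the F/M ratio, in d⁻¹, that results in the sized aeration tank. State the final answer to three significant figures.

F/M ≈ 0.324 d⁻¹

Steady-state biomass mass balance: V·X·(1 + k_d·θ_c) = Y·Q·(S₀ − S)·θ_c, so V = 0.496 × 5.11 × (401 − 8.13) × 21.0 / [1810 × (1 + 0.110 × 21.0)] = 2.09×10^4 / 5991 = 3.490 m³.
F/M = Q·S₀ / (V·X) = 5.11 × 401 / (3.490 × 1810) = 0.3244 g BOD₅·(g VSS·d)⁻¹.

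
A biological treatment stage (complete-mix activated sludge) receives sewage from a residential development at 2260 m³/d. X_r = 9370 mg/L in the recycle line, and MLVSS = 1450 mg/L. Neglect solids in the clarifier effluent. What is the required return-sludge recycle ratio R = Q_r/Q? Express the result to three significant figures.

R ≈ 0.183

Mass balance around the secondary clarifier (neglecting effluent solids): R = X / (X_r − X) = 1450 / (9370 − 1450) = 0.1831.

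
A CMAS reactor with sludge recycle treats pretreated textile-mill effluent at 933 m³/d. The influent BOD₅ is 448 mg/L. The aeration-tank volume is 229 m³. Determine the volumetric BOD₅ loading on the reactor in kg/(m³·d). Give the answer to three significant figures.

L_v ≈ 1.83 kg BOD₅/(m³·d)

L_v = Q S₀ / V = 933 × 448 × 10⁻³ / 229.0 = 1.825 kg/(m³·d).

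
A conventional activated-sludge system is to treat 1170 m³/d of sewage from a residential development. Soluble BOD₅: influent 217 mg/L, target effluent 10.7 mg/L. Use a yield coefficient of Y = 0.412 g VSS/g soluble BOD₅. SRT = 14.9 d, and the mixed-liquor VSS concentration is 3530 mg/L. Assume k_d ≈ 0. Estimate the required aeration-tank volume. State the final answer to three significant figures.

With k_d = 0 the design equation reduces to V = Y Q (S₀−S) θ_c / X = 0.412 × 1170 × (217 − 10.7) × 14.9 / 3530 = 419.8 m³.

V ≈ 420 m³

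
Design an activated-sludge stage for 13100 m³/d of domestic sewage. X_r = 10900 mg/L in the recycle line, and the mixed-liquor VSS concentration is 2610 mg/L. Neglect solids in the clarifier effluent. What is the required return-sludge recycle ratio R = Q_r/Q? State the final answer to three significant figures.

R ≈ 0.315

Solids balance on the clarifier gives (1+R)X = R·X_r, so R = X/(X_r − X) = 2610 / (10900 − 2610) = 0.3148.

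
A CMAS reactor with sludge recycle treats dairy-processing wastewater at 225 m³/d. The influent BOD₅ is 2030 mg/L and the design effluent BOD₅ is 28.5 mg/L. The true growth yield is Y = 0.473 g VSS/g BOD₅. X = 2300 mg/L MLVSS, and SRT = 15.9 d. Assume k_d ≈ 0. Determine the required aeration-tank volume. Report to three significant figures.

V ≈ 1470 m³

Biomass mass balance (decay neglected): V·X = Y·Q·(S₀ − S)·θ_c, so V = 0.473 × 225 × (2030 − 28.5) × 15.9 / 2300 = 1473 m³.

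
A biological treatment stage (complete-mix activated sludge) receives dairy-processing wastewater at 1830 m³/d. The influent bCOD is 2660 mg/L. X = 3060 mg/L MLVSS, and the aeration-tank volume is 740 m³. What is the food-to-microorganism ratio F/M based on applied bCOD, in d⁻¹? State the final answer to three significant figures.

F/M ≈ 2.15 d⁻¹

F/M = Q·S₀ / (V·X) = 1830 × 2660 / (740.0 × 3060) = 2.150 g bCOD·(g VSS·d)⁻¹.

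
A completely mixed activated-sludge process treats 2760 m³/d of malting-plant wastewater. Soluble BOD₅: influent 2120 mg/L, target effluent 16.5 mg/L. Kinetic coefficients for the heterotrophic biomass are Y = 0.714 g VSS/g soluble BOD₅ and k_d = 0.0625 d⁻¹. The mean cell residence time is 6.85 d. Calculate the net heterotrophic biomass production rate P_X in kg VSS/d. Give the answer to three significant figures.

Y_obs = Y / (1 + k_d θ_c) = 0.714 / (1 + 0.0625 × 6.85) = 0.714 / 1.428 = 0.5000.
Mass of soluble BOD₅ removed per day: Q(S₀ − S) = 2760 × 2104 g/m³ = 5806 kg/d.
So the net sludge growth is P_X = 0.5000 × 5806 = 2903 kg VSS/d.

P_X ≈ 2900 kg VSS/d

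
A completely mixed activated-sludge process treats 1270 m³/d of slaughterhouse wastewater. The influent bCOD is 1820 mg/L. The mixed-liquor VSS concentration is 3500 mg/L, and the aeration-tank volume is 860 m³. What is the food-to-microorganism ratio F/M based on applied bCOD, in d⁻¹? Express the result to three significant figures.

F/M = applied load / biomass = Q·S₀/(V·X) = 1270 × 1820 / (860.0 × 3500) = 0.7679 d⁻¹.

F/M ≈ 0.768 d⁻¹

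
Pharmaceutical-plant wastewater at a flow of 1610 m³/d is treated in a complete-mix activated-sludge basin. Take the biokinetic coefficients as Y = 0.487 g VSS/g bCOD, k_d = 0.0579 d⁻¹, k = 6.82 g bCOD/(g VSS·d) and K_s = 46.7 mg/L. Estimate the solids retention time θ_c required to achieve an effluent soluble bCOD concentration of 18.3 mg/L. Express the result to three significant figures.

θ_c ≈ 1.14 d

From 1/θ_c = Y·k·S/(K_s + S) − k_d: Y·k·S/(K_s+S) = 0.487 × 6.82 × 18.3 / (46.7 + 18.3) = 0.9351 d⁻¹.
Then 1/θ_c = μ − k_d = 0.9351 − 0.0579 = 0.8772 d⁻¹, giving θ_c = 1.140 d.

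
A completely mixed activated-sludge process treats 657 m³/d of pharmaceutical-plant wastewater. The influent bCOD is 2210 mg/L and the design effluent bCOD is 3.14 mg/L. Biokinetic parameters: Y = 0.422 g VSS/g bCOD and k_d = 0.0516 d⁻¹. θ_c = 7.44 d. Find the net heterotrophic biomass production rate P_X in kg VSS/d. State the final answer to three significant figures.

Observed yield with endogenous decay: Y_obs = Y / (1 + k_d·θ_c) = 0.422 / (1 + 0.0516 × 7.44) = 0.422 / 1.384 = 0.3049 g VSS/g bCOD.
Substrate removed = Q·(S₀ − S) = 657 m³/d × (2210 − 3.14) g/m³ = 1.45×10^6 g/d = 1450 kg/d.
Net biomass production P_X = Y_obs × Q·(S₀ − S) = 0.3049 × 1450 = 442.1 kg VSS/d.

P_X ≈ 442 kg VSS/d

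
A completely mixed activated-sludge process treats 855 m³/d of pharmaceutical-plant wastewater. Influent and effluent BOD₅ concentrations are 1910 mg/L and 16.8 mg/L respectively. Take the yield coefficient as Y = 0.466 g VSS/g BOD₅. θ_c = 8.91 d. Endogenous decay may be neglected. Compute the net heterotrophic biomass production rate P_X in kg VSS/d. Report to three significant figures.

P_X ≈ 754 kg VSS/d

Since k_d ≈ 0, Y_obs = Y = 0.466 g VSS/g BOD₅.
Mass of BOD₅ removed per day: Q(S₀ − S) = 855 × 1893 g/m³ = 1619 kg/d.
Biomass produced: P_X = Y_obs·Q·ΔS = 0.4660 × 1619 ≈ 754.3 kg VSS/d.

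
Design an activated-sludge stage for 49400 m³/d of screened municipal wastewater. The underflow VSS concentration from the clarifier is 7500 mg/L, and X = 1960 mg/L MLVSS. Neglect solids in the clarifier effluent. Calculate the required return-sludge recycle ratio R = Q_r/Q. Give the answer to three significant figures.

Mass balance around the secondary clarifier (neglecting effluent solids): R = X / (X_r − X) = 1960 / (7500 − 1960) = 0.3538.

R ≈ 0.354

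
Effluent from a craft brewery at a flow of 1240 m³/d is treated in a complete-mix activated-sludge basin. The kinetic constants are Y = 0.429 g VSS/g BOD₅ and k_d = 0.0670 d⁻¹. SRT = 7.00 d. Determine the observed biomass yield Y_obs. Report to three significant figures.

Y_obs ≈ 0.292 g VSS/g BOD₅

Correct the yield for decay: Y_obs = Y/(1 + k_d θ_c) = 0.429 / (1 + 0.0670 × 7.00) = 0.429 / 1.469 = 0.2920.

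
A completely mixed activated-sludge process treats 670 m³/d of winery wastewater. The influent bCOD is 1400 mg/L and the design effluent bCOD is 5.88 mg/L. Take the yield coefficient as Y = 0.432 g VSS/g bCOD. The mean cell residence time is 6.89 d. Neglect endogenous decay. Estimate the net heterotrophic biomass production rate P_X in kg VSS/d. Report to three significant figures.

With endogenous decay neglected, the observed yield equals the true yield: Y_obs = Y = 0.432 g VSS/g bCOD.
ΔS = 1400 − 5.88 = 1394 mg/L, so the substrate removal rate is 670 × 1394/1000 = 934.1 kg bCOD/d.
Biomass produced: P_X = Y_obs·Q·ΔS = 0.4320 × 934.1 ≈ 403.5 kg VSS/d.

P_X ≈ 404 kg VSS/d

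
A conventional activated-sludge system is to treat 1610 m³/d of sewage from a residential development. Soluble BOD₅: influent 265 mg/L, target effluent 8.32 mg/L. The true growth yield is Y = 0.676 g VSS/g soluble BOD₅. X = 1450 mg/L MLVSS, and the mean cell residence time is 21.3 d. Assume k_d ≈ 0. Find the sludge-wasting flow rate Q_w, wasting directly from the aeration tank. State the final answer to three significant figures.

Q_w ≈ 193 m³/d

Biomass mass balance (decay neglected): V·X = Y·Q·(S₀ − S)·θ_c, so V = 0.676 × 1610 × (265 − 8.32) × 21.3 / 1450 = 4104 m³.
For wasting at MLVSS concentration, Q_w = V/θ_c = 4104/21.3 = 192.7 m³/d.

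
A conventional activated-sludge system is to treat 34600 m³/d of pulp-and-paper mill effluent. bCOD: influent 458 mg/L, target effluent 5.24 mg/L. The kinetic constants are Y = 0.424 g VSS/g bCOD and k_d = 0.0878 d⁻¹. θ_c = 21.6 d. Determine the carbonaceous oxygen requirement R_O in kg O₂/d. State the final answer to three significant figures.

Y_obs = Y / (1 + k_d θ_c) = 0.424 / (1 + 0.0878 × 21.6) = 0.424 / 2.896 = 0.1464.
Q·(S₀ − S) = 34600 × (458 − 5.24) × 10⁻³ = 15665 kg/d removed.
Biomass synthesised: P_X = Y_obs × 15665 = 2293 kg VSS/d.
Carbonaceous O₂ demand = substrate oxidised − cell-mass equivalent = 15665 − 1.42 × 2293 = 12409 kg O₂/d.

R_O ≈ 12400 kg O₂/d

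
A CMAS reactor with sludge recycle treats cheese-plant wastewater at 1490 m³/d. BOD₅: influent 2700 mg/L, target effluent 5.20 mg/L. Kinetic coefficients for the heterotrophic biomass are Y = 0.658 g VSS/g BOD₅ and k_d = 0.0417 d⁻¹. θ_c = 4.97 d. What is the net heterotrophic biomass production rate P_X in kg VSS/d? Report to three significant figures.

The observed yield is Y_obs = Y/(1 + k_d·θ_c) = 0.658 / (1 + 0.0417 × 4.97) = 0.658 / 1.207 = 0.5450 g VSS per g BOD₅ removed.
Q·(S₀ − S) = 1490 × (2700 − 5.20) × 10⁻³ = 4015 kg/d removed.
So the net sludge growth is P_X = 0.5450 × 4015 = 2188 kg VSS/d.

P_X ≈ 2190 kg VSS/d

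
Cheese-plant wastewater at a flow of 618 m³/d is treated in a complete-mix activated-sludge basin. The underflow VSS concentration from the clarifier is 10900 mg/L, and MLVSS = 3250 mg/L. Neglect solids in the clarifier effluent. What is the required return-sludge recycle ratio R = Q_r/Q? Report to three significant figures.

Solids balance on the clarifier gives (1+R)X = R·X_r, so R = X/(X_r − X) = 3250 / (10900 − 3250) = 0.4248.

R ≈ 0.425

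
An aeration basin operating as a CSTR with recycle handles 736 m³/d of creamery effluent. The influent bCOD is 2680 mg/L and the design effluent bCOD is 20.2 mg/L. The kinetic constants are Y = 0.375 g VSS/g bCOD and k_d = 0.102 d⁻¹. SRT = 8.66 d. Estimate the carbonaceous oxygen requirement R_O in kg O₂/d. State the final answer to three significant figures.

R_O ≈ 1400 kg O₂/d

Y_obs = Y / (1 + k_d θ_c) = 0.375 / (1 + 0.102 × 8.66) = 0.375 / 1.883 = 0.1991.
ΔS = 2680 − 20.2 = 2660 mg/L, so the substrate removal rate is 736 × 2660/1000 = 1958 kg bCOD/d.
Biomass synthesised: P_X = Y_obs × 1958 = 389.8 kg VSS/d.
R_O = Q·ΔS − 1.42 P_X = 1958 − 553.5 = 1404 kg O₂/d.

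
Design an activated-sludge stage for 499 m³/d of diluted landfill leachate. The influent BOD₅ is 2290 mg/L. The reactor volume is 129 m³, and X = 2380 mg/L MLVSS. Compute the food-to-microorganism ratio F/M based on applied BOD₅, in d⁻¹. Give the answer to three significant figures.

Food-to-microorganism ratio F/M = Q S₀ / (V X) = 499 × 2290 / (129.0 × 2380) = 3.722 d⁻¹.

F/M ≈ 3.72 d⁻¹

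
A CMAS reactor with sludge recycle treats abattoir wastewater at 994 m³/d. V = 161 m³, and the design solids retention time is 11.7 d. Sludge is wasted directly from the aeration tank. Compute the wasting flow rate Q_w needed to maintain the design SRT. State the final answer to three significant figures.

Q_w ≈ 13.8 m³/d

With mixed-liquor wasting, θ_c = V/Q_w, so Q_w = V/θ_c = 161.0/11.7 = 13.76 m³/d.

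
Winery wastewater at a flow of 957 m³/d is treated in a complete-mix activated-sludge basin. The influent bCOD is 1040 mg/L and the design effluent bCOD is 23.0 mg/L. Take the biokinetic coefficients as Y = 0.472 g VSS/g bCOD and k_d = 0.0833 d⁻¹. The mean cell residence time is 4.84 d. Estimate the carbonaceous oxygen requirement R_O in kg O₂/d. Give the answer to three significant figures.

R_O ≈ 508 kg O₂/d

Observed yield with endogenous decay: Y_obs = Y / (1 + k_d·θ_c) = 0.472 / (1 + 0.0833 × 4.84) = 0.472 / 1.403 = 0.3364 g VSS/g bCOD.
Q·(S₀ − S) = 957 × (1040 − 23.0) × 10⁻³ = 973.3 kg/d removed.
Biomass synthesised: P_X = Y_obs × 973.3 = 327.4 kg VSS/d.
R_O = Q·(S₀ − S) − 1.42·P_X = 973.3 − 1.42 × 327.4 = 508.4 kg O₂/d.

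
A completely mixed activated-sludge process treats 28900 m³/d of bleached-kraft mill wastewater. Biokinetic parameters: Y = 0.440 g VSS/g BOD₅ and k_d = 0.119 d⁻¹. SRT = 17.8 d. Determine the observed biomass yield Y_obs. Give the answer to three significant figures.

Y_obs ≈ 0.141 g VSS/g BOD₅

Observed yield with endogenous decay: Y_obs = Y / (1 + k_d·θ_c) = 0.440 / (1 + 0.119 × 17.8) = 0.440 / 3.118 = 0.1411 g VSS/g BOD₅.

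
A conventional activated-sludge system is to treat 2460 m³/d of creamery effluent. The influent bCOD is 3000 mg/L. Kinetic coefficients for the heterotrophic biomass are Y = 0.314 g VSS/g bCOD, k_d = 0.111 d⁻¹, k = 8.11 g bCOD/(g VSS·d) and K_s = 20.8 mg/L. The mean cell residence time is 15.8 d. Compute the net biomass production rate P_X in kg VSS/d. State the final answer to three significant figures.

P_X ≈ 841 kg VSS/d

Effluent substrate depends only on kinetics and SRT: S = K_s(1 + k_d θ_c) / [θ_c(Yk − k_d) − 1] = 20.8 × (1 + 0.111 × 15.8) / [15.8 × (0.314 × 8.11 − 0.111) − 1] = 57.28 / 37.48 = 1.528 mg/L.
Correct the yield for decay: Y_obs = Y/(1 + k_d θ_c) = 0.314 / (1 + 0.111 × 15.8) = 0.314 / 2.754 = 0.1140.
ΔS = 3000 − 1.53 = 2998 mg/L, so the substrate removal rate is 2460 × 2998/1000 = 7376 kg bCOD/d.
So the net sludge growth is P_X = 0.1140 × 7376 = 841.1 kg VSS/d.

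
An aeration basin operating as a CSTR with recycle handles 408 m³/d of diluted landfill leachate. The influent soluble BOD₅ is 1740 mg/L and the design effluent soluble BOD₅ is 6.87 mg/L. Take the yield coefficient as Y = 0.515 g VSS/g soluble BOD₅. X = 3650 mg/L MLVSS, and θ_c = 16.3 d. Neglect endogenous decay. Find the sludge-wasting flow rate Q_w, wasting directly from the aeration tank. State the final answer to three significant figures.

With k_d = 0 the design equation reduces to V = Y Q (S₀−S) θ_c / X = 0.515 × 408 × (1740 − 6.87) × 16.3 / 3650 = 1626 m³.
Wasting from the aeration tank: Q_w = V / θ_c = 1626 / 16.3 = 99.77 m³/d.

Q_w ≈ 99.8 m³/d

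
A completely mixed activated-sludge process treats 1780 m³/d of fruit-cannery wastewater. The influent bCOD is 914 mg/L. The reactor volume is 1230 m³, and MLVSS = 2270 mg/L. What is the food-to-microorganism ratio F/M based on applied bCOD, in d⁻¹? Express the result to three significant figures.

F/M ≈ 0.583 d⁻¹

Food-to-microorganism ratio F/M = Q S₀ / (V X) = 1780 × 914 / (1230 × 2270) = 0.5827 d⁻¹.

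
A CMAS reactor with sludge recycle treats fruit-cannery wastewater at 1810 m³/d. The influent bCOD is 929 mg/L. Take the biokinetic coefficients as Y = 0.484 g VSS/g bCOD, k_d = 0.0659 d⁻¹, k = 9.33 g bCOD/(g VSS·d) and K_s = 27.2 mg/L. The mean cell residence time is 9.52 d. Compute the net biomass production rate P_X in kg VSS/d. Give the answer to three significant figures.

P_X ≈ 500 kg VSS/d

Effluent substrate depends only on kinetics and SRT: S = K_s(1 + k_d θ_c) / [θ_c(Yk − k_d) − 1] = 27.2 × (1 + 0.0659 × 9.52) / [9.52 × (0.484 × 9.33 − 0.0659) − 1] = 44.26 / 41.36 = 1.070 mg/L.
Y_obs = Y / (1 + k_d θ_c) = 0.484 / (1 + 0.0659 × 9.52) = 0.484 / 1.627 = 0.2974.
Q·(S₀ − S) = 1810 × (929 − 1.07) × 10⁻³ = 1680 kg/d removed.
So the net sludge growth is P_X = 0.2974 × 1680 = 499.5 kg VSS/d.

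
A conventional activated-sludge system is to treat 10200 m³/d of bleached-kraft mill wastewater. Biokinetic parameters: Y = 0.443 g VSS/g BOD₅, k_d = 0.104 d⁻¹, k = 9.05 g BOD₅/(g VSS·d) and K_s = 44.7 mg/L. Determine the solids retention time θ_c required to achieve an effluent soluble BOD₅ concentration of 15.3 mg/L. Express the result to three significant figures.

θ_c ≈ 1.09 d

Specific growth rate at S = 15.3 mg/L: μ = YkS/(K_s+S) = 0.443·9.05·15.3/(44.7+15.3) = 1.022 d⁻¹.
θ_c = 1/(μ − k_d) = 1/(1.022 − 0.104) = 1/0.9183 = 1.089 d.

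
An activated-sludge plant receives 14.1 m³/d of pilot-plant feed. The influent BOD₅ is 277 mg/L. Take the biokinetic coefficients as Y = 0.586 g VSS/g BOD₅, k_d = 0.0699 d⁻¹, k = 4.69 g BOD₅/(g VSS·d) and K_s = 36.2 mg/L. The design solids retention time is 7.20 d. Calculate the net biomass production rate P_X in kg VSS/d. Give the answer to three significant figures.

P_X ≈ 1.51 kg VSS/d

Effluent substrate depends only on kinetics and SRT: S = K_s(1 + k_d θ_c) / [θ_c(Yk − k_d) − 1] = 36.2 × (1 + 0.0699 × 7.20) / [7.20 × (0.586 × 4.69 − 0.0699) − 1] = 54.42 / 18.28 = 2.976 mg/L.
Correct the yield for decay: Y_obs = Y/(1 + k_d θ_c) = 0.586 / (1 + 0.0699 × 7.20) = 0.586 / 1.503 = 0.3898.
Mass of BOD₅ removed per day: Q(S₀ − S) = 14.1 × 274.0 g/m³ = 3.864 kg/d.
Net biomass production P_X = Y_obs × Q·(S₀ − S) = 0.3898 × 3.864 = 1.506 kg VSS/d.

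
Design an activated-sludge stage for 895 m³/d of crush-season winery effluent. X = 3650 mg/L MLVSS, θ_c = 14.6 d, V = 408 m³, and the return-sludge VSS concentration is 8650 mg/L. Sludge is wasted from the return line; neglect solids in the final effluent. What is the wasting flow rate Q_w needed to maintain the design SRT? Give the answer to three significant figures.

Q_w ≈ 11.8 m³/d

θ_c = V·X/(Q_w·X_r) when wasting from the recycle, so Q_w = V·X/(θ_c·X_r) = 408.0 × 3650 / (14.6 × 8650) = 11.79 m³/d.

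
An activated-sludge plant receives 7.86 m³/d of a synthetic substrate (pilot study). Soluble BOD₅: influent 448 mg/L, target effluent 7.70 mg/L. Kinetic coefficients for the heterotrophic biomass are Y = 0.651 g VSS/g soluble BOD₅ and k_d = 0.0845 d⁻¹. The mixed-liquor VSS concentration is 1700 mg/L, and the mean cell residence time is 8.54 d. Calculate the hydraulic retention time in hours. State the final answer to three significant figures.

τ ≈ 20.1 h

Steady-state biomass mass balance: V·X·(1 + k_d·θ_c) = Y·Q·(S₀ − S)·θ_c, so V = 0.651 × 7.86 × (448 − 7.70) × 8.54 / [1700 × (1 + 0.0845 × 8.54)] = 1.92×10^4 / 2927 = 6.574 m³.
HRT = V/Q = 6.574 m³ / 7.86 m³·d⁻¹ = 0.8364 d × 24 = 20.07 h.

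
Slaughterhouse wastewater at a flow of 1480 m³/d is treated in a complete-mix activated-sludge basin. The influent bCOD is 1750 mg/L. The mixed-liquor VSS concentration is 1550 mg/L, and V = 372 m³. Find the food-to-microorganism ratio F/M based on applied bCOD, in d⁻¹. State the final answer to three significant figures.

F/M = Q·S₀ / (V·X) = 1480 × 1750 / (372.0 × 1550) = 4.492 g bCOD·(g VSS·d)⁻¹.

F/M ≈ 4.49 d⁻¹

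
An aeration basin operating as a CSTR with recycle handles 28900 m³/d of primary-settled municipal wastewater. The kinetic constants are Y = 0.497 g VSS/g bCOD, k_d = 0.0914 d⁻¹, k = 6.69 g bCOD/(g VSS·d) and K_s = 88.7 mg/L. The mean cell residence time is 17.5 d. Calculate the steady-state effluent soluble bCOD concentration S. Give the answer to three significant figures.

S ≈ 4.15 mg/L

For a completely mixed reactor with recycle the Lawrence–McCarty relation gives S = K_s·(1 + k_d·θ_c) / [θ_c·(Y·k − k_d) − 1] = 88.7 × (1 + 0.0914 × 17.5) / [17.5 × (0.497 × 6.69 − 0.0914) − 1] = 230.6 / 55.59 = 4.148 mg/L.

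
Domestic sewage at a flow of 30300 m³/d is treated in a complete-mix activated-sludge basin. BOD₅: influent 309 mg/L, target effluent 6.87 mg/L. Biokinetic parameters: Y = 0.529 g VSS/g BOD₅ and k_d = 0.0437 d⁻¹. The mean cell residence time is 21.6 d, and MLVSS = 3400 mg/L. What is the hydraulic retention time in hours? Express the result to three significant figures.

τ ≈ 12.5 h

Steady-state biomass mass balance: V·X·(1 + k_d·θ_c) = Y·Q·(S₀ − S)·θ_c, so V = 0.529 × 30300 × (309 − 6.87) × 21.6 / [3400 × (1 + 0.0437 × 21.6)] = 1.05×10^8 / 6609 = 15827 m³.
HRT = V/Q = 15827 m³ / 30300 m³·d⁻¹ = 0.5223 d × 24 = 12.54 h.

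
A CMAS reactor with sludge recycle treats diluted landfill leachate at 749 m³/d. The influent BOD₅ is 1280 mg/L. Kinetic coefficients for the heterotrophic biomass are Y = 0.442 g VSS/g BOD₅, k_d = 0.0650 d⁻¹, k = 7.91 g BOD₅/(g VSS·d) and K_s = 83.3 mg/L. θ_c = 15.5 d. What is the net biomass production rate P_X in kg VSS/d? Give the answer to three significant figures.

For a completely mixed reactor with recycle the Lawrence–McCarty relation gives S = K_s·(1 + k_d·θ_c) / [θ_c·(Y·k − k_d) − 1] = 83.3 × (1 + 0.0650 × 15.5) / [15.5 × (0.442 × 7.91 − 0.0650) − 1] = 167.2 / 52.18 = 3.205 mg/L.
Correct the yield for decay: Y_obs = Y/(1 + k_d θ_c) = 0.442 / (1 + 0.0650 × 15.5) = 0.442 / 2.008 = 0.2202.
Q·(S₀ − S) = 749 × (1280 − 3.20) × 10⁻³ = 956.3 kg/d removed.
Net biomass production P_X = Y_obs × Q·(S₀ − S) = 0.2202 × 956.3 = 210.6 kg VSS/d.

P_X ≈ 211 kg VSS/d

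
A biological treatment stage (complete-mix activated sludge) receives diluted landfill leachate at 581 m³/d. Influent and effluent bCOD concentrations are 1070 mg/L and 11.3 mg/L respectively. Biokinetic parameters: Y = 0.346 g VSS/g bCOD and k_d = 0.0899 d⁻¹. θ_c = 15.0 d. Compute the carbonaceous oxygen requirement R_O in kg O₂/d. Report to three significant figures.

Correct the yield for decay: Y_obs = Y/(1 + k_d θ_c) = 0.346 / (1 + 0.0899 × 15.0) = 0.346 / 2.348 = 0.1473.
Mass of bCOD removed per day: Q(S₀ − S) = 581 × 1059 g/m³ = 615.1 kg/d.
P_X = Y_obs·Q·(S₀ − S) = 0.1473 × 615.1 = 90.62 kg VSS/d.
R_O = Q·(S₀ − S) − 1.42·P_X = 615.1 − 1.42 × 90.62 = 486.4 kg O₂/d.

R_O ≈ 486 kg O₂/d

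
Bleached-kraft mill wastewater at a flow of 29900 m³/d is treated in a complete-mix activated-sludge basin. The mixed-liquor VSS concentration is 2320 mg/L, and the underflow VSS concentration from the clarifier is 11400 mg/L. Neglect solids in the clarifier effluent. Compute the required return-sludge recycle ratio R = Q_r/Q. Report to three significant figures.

R ≈ 0.256

Mass balance around the secondary clarifier (neglecting effluent solids): R = X / (X_r − X) = 2320 / (11400 − 2320) = 0.2555.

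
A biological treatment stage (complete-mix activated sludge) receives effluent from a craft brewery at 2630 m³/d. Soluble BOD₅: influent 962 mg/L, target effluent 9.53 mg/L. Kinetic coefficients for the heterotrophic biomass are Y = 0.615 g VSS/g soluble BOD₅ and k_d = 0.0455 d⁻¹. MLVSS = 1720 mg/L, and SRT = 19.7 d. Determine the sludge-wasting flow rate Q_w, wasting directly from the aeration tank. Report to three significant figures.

Q_w ≈ 472 m³/d

Steady-state biomass mass balance: V·X·(1 + k_d·θ_c) = Y·Q·(S₀ − S)·θ_c, so V = 0.615 × 2630 × (962 − 9.53) × 19.7 / [1720 × (1 + 0.0455 × 19.7)] = 3.03×10^7 / 3262 = 9305 m³.
With mixed-liquor wasting, θ_c = V/Q_w, so Q_w = V/θ_c = 9305/19.7 = 472.3 m³/d.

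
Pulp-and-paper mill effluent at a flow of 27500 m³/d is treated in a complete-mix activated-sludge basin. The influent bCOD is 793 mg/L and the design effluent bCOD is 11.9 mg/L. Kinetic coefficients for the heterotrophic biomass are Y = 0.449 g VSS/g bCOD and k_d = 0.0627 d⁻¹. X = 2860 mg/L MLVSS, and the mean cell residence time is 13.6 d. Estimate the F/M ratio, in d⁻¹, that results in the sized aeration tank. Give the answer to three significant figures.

F/M ≈ 0.308 d⁻¹

Steady-state biomass mass balance: V·X·(1 + k_d·θ_c) = Y·Q·(S₀ − S)·θ_c, so V = 0.449 × 27500 × (793 − 11.9) × 13.6 / [2860 × (1 + 0.0627 × 13.6)] = 1.31×10^8 / 5299 = 24754 m³.
Food-to-microorganism ratio F/M = Q S₀ / (V X) = 27500 × 793 / (24754 × 2860) = 0.3080 d⁻¹.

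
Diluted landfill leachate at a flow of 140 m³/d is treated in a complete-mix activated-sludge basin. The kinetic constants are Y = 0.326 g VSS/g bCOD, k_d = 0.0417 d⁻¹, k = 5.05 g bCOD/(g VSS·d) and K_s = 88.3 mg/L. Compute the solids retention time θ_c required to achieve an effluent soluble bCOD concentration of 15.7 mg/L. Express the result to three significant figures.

From 1/θ_c = Y·k·S/(K_s + S) − k_d: Y·k·S/(K_s+S) = 0.326 × 5.05 × 15.7 / (88.3 + 15.7) = 0.2485 d⁻¹.
1/θ_c = 0.2485 − 0.0417 = 0.2068 d⁻¹, so θ_c = 4.835 d.

θ_c ≈ 4.83 d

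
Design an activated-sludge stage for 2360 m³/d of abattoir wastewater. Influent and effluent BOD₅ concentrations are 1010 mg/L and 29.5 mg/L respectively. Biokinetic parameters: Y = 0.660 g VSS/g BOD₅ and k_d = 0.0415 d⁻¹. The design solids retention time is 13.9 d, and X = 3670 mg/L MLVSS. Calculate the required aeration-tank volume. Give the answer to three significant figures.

V ≈ 3670 m³

Steady-state biomass mass balance: V·X·(1 + k_d·θ_c) = Y·Q·(S₀ − S)·θ_c, so V = 0.660 × 2360 × (1010 − 29.5) × 13.9 / [3670 × (1 + 0.0415 × 13.9)] = 2.12×10^7 / 5787 = 3668 m³.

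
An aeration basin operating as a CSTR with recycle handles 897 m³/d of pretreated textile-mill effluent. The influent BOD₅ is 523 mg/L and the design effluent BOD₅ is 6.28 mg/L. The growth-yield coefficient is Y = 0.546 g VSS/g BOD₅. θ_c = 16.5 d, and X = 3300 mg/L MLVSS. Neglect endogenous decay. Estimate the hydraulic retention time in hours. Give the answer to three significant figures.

τ ≈ 33.9 h

V·X = Y·Q·ΔS·θ_c gives V = 0.546 × 897 × (523 − 6.28) × 16.5 / 3300 = 1265 m³.
Hydraulic retention time τ = V/Q = 1265 / 897 = 1.411 d = 33.86 h.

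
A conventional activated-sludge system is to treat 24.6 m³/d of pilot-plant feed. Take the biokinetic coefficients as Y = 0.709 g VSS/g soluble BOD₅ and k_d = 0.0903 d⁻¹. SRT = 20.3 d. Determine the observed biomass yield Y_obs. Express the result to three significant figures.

The observed yield is Y_obs = Y/(1 + k_d·θ_c) = 0.709 / (1 + 0.0903 × 20.3) = 0.709 / 2.833 = 0.2503 g VSS per g soluble BOD₅ removed.

Y_obs ≈ 0.250 g VSS/g soluble BOD₅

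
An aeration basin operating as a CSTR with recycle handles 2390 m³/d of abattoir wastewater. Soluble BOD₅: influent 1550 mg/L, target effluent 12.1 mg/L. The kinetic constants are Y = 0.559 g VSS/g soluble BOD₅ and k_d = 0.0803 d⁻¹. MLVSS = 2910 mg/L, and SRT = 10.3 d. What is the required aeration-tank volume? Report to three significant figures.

From the SRT design equation V = Y Q (S₀−S) θ_c / [X (1 + k_d θ_c)] = 0.559 × 2390 × (1550 − 12.1) × 10.3 / [2910 × (1 + 0.0803 × 10.3)] = 2.12×10^7 / 5317 = 3980 m³.

V ≈ 3980 m³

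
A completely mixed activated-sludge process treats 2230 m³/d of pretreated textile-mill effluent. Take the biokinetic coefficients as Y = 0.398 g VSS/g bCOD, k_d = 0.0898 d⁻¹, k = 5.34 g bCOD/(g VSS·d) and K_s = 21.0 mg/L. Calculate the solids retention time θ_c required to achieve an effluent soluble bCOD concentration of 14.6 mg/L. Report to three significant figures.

θ_c ≈ 1.28 d

From 1/θ_c = Y·k·S/(K_s + S) − k_d: Y·k·S/(K_s+S) = 0.398 × 5.34 × 14.6 / (21.0 + 14.6) = 0.8716 d⁻¹.
1/θ_c = 0.8716 − 0.0898 = 0.7818 d⁻¹, so θ_c = 1.279 d.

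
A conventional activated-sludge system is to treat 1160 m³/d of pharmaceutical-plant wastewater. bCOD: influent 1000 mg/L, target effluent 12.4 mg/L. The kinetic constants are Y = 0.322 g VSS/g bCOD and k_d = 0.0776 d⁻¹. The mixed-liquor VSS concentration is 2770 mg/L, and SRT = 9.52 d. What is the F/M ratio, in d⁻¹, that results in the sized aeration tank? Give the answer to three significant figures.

Rearranging the biomass balance for a CMAS with decay, V = Y·Q·ΔS·θ_c / [X·(1+k_d θ_c)] = 0.322 × 1160 × (1000 − 12.4) × 9.52 / [2770 × (1 + 0.0776 × 9.52)] = 3.51×10^6 / 4816 = 729.1 m³.
Food-to-microorganism ratio F/M = Q S₀ / (V X) = 1160 × 1000 / (729.1 × 2770) = 0.5743 d⁻¹.

F/M ≈ 0.574 d⁻¹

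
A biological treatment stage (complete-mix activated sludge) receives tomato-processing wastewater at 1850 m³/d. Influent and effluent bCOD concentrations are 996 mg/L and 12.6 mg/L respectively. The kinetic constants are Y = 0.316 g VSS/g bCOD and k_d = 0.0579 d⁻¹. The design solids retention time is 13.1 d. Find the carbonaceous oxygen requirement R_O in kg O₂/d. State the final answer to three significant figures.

Y_obs = Y / (1 + k_d θ_c) = 0.316 / (1 + 0.0579 × 13.1) = 0.316 / 1.758 = 0.1797.
ΔS = 996 − 12.6 = 983.4 mg/L, so the substrate removal rate is 1850 × 983.4/1000 = 1819 kg bCOD/d.
P_X = Y_obs·Q·(S₀ − S) = 0.1797 × 1819 = 326.9 kg VSS/d.
R_O = Q·ΔS − 1.42 P_X = 1819 − 464.2 = 1355 kg O₂/d.

R_O ≈ 1360 kg O₂/d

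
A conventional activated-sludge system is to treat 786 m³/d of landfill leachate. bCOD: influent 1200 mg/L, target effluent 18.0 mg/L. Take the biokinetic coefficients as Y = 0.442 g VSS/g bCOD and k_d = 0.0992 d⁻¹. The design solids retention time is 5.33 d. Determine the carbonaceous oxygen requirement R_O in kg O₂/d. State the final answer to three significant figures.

Correct the yield for decay: Y_obs = Y/(1 + k_d θ_c) = 0.442 / (1 + 0.0992 × 5.33) = 0.442 / 1.529 = 0.2891.
Substrate removed = Q·(S₀ − S) = 786 m³/d × (1200 − 18.0) g/m³ = 9.29×10^5 g/d = 929.1 kg/d.
P_X = Y_obs·Q·(S₀ − S) = 0.2891 × 929.1 = 268.6 kg VSS/d.
Carbonaceous O₂ demand = substrate oxidised − cell-mass equivalent = 929.1 − 1.42 × 268.6 = 547.6 kg O₂/d.

R_O ≈ 548 kg O₂/d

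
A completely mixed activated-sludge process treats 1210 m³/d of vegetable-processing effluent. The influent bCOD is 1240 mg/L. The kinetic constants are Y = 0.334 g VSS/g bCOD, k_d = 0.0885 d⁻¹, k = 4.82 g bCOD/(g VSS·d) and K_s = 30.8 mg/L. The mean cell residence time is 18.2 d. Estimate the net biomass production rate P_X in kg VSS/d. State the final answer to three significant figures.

P_X ≈ 191 kg VSS/d

For a completely mixed reactor with recycle the Lawrence–McCarty relation gives S = K_s·(1 + k_d·θ_c) / [θ_c·(Y·k − k_d) − 1] = 30.8 × (1 + 0.0885 × 18.2) / [18.2 × (0.334 × 4.82 − 0.0885) − 1] = 80.41 / 26.69 = 3.013 mg/L.
Correct the yield for decay: Y_obs = Y/(1 + k_d θ_c) = 0.334 / (1 + 0.0885 × 18.2) = 0.334 / 2.611 = 0.1279.
Substrate removed = Q·(S₀ − S) = 1210 m³/d × (1240 − 3.01) g/m³ = 1.5×10^6 g/d = 1497 kg/d.
P_X = Y_obs · Q(S₀ − S) = 0.1279 × 1497 = 191.5 kg VSS/d.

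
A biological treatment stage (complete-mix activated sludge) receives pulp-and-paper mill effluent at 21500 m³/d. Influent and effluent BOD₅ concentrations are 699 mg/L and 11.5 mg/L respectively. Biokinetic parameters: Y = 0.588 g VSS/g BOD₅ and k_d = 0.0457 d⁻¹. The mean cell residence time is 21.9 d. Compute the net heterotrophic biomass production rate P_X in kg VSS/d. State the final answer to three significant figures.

Correct the yield for decay: Y_obs = Y/(1 + k_d θ_c) = 0.588 / (1 + 0.0457 × 21.9) = 0.588 / 2.001 = 0.2939.
Q·(S₀ − S) = 21500 × (699 − 11.5) × 10⁻³ = 14781 kg/d removed.
So the net sludge growth is P_X = 0.2939 × 14781 = 4344 kg VSS/d.

P_X ≈ 4340 kg VSS/d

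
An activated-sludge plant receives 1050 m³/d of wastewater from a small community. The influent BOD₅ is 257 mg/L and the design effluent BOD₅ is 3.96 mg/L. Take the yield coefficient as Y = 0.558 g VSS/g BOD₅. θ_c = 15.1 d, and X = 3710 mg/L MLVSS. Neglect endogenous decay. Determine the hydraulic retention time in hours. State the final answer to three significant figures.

τ ≈ 13.8 h

With k_d = 0 the design equation reduces to V = Y Q (S₀−S) θ_c / X = 0.558 × 1050 × (257 − 3.96) × 15.1 / 3710 = 603.4 m³.
Hydraulic retention time τ = V/Q = 603.4 / 1050 = 0.5747 d = 13.79 h.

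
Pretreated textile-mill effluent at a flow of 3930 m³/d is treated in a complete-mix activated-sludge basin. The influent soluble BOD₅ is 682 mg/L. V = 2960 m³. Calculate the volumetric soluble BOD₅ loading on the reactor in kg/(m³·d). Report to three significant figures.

L_v = Q S₀ / V = 3930 × 682 × 10⁻³ / 2960 = 0.9055 kg/(m³·d).

L_v ≈ 0.905 kg soluble BOD₅/(m³·d)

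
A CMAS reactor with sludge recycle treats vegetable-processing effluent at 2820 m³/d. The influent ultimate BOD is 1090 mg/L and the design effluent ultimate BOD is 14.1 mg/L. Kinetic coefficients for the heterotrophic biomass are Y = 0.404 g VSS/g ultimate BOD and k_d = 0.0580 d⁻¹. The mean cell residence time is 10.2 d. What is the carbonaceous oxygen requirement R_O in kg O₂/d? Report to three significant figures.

R_O ≈ 1940 kg O₂/d

Observed yield with endogenous decay: Y_obs = Y / (1 + k_d·θ_c) = 0.404 / (1 + 0.0580 × 10.2) = 0.404 / 1.592 = 0.2538 g VSS/g ultimate BOD.
Q·(S₀ − S) = 2820 × (1090 − 14.1) × 10⁻³ = 3034 kg/d removed.
Biomass synthesised: P_X = Y_obs × 3034 = 770.1 kg VSS/d.
R_O = Q·ΔS − 1.42 P_X = 3034 − 1094 = 1940 kg O₂/d.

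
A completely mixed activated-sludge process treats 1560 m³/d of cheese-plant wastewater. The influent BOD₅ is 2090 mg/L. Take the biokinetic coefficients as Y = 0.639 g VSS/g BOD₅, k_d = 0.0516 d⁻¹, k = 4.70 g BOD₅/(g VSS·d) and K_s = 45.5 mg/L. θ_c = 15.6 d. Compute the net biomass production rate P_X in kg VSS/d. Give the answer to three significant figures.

For a completely mixed reactor with recycle the Lawrence–McCarty relation gives S = K_s·(1 + k_d·θ_c) / [θ_c·(Y·k − k_d) − 1] = 45.5 × (1 + 0.0516 × 15.6) / [15.6 × (0.639 × 4.70 − 0.0516) − 1] = 82.13 / 45.05 = 1.823 mg/L.
Y_obs = Y / (1 + k_d θ_c) = 0.639 / (1 + 0.0516 × 15.6) = 0.639 / 1.805 = 0.3540.
Q·(S₀ − S) = 1560 × (2090 − 1.82) × 10⁻³ = 3258 kg/d removed.
Net biomass production P_X = Y_obs × Q·(S₀ − S) = 0.3540 × 3258 = 1153 kg VSS/d.

P_X ≈ 1150 kg VSS/d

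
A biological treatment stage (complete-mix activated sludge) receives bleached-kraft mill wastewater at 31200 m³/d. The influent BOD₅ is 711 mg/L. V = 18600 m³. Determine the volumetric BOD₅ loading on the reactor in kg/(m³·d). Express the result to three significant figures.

L_v ≈ 1.19 kg BOD₅/(m³·d)

Applied BOD₅ load per unit volume = Q·S₀/V = (31200 × 711/1000)/18600 = 1.193 kg BOD₅·m⁻³·d⁻¹.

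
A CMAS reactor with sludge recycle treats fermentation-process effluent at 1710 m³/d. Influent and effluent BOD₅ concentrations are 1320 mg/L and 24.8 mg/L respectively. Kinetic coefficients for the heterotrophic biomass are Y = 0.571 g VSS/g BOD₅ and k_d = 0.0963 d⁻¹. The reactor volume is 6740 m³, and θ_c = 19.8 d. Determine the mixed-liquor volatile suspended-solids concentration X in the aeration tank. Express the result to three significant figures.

X ≈ 1280 mg/L

Solving the biomass balance for X: X = Y Q (S₀−S) θ_c / [V (1+k_d θ_c)] = 0.571 × 1710 × (1320 − 24.8) × 19.8 / [6740 × (1 + 0.0963 × 19.8)] = 1278 mg/L.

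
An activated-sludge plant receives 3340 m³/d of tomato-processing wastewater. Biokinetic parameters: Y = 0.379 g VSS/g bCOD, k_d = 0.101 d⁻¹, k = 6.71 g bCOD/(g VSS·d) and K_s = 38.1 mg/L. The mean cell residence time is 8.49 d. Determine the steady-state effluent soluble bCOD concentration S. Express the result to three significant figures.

S ≈ 3.59 mg/L

From the Monod/SRT balance for a CMAS, S = K_s·(1+k_d θ_c)/[θ_c·(Y k − k_d) − 1] = 38.1 × (1 + 0.101 × 8.49) / [8.49 × (0.379 × 6.71 − 0.101) − 1] = 70.77 / 19.73 = 3.586 mg/L.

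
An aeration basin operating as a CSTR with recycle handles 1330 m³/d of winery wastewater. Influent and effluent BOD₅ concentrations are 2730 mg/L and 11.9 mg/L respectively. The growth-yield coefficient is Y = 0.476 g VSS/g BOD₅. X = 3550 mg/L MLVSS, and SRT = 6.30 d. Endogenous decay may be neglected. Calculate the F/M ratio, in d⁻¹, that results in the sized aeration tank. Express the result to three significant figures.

Biomass mass balance (decay neglected): V·X = Y·Q·(S₀ − S)·θ_c, so V = 0.476 × 1330 × (2730 − 11.9) × 6.30 / 3550 = 3054 m³.
Food-to-microorganism ratio F/M = Q S₀ / (V X) = 1330 × 2730 / (3054 × 3550) = 0.3349 d⁻¹.

F/M ≈ 0.335 d⁻¹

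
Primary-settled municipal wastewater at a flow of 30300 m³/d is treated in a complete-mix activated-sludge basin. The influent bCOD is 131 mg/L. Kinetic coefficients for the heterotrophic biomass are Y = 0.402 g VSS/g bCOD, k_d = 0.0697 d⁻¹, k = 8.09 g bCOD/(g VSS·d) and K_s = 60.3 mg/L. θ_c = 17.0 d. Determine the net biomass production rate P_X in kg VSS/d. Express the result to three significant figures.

Effluent substrate depends only on kinetics and SRT: S = K_s(1 + k_d θ_c) / [θ_c(Yk − k_d) − 1] = 60.3 × (1 + 0.0697 × 17.0) / [17.0 × (0.402 × 8.09 − 0.0697) − 1] = 131.7 / 53.10 = 2.481 mg/L.
The observed yield is Y_obs = Y/(1 + k_d·θ_c) = 0.402 / (1 + 0.0697 × 17.0) = 0.402 / 2.185 = 0.1840 g VSS per g bCOD removed.
ΔS = 131 − 2.48 = 128.5 mg/L, so the substrate removal rate is 30300 × 128.5/1000 = 3894 kg bCOD/d.
P_X = Y_obs · Q(S₀ − S) = 0.1840 × 3894 = 716.5 kg VSS/d.

P_X ≈ 716 kg VSS/d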